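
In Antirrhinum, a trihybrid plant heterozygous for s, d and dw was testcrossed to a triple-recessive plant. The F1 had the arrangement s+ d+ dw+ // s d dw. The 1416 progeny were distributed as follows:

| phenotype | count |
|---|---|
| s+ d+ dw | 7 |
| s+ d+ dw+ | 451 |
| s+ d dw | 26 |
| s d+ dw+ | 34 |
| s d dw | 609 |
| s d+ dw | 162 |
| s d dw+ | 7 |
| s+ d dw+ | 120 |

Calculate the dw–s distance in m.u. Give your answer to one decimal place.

The two rarest classes, s+ d+ dw and s d dw+, are the double crossovers. Comparing them with the parentals, only the dw allele has switched, so dw is the middle locus and the order is s – dw – d.
Crossovers in the s–dw interval produce the single-crossover classes s d+ dw+ and s+ d dw (34 + 26 = 60) plus the double crossovers (14).
RF(s–dw) = (60 + 14) / 1416 = 74/1416 = 0.0523 → 5.2 m.u.

5.2 m.u.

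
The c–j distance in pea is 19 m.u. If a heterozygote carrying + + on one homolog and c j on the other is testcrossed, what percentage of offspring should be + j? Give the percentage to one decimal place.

9.5%

A map distance of 19 m.u. corresponds to a recombination frequency of 0.190.
The F1 is + + / c j, so + j is a recombinant gamete class with expected frequency r/2 = 0.190/2 = 0.0950.
That is 0.0950 = 9.5% of the progeny.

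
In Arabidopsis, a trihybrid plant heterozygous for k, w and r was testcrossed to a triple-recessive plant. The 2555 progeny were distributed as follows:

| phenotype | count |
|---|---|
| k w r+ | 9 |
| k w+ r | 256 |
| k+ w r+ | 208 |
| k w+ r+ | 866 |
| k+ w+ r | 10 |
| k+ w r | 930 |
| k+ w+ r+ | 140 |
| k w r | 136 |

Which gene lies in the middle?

The two most frequent reciprocal classes, k+ w r and k w+ r+, are the parental types, so the F1 was k+ w r / k w+ r+.
The two rarest classes, k+ w+ r and k w r+, are the double crossovers. Comparing them with the parentals, only the w allele has switched, so w is the middle locus and the order is k – w – r.

w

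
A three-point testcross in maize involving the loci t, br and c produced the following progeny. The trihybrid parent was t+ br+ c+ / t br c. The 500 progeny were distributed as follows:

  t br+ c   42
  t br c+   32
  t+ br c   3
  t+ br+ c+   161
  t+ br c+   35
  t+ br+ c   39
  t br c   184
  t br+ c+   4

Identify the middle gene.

The two rarest classes, t br+ c+ and t+ br c, are the double crossovers. Comparing them with the parentals, only the t allele has switched, so t is the middle locus and the order is br – t – c.

t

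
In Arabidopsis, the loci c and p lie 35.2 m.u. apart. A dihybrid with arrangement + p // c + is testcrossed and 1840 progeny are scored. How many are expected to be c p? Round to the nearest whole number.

324

A map distance of 35.2 m.u. corresponds to a recombination frequency of 0.352.
The F1 is + p / c +, so c p is a recombinant gamete class with expected frequency r/2 = 0.352/2 = 0.1760.
Expected number = 0.1760 × 1840 = 323.84 ≈ 324.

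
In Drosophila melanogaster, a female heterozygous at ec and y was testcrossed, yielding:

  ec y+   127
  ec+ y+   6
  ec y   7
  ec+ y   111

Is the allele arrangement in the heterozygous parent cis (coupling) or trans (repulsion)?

trans

The two most frequent classes are ec+ y (111) and ec y+ (127); these are the parental (non-recombinant) types.
So the F1 carried ec+ y on one chromosome and ec y+ on the other — the recessive alleles are on opposite chromosomes (trans / repulsion).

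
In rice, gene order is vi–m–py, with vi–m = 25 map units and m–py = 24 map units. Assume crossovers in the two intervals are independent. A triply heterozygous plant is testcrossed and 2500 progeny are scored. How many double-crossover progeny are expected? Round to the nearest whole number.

Map distances give recombination frequencies of 0.250 and 0.240 for the two intervals.
With no interference, expected double-crossover frequency = 0.250 × 0.240 = 0.06000.
Expected number = 0.06000 × 2500 = 150.00 ≈ 150.

150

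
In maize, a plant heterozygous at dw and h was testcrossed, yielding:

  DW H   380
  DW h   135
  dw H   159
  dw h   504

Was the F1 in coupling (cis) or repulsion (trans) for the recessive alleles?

cis

The two most frequent classes are DW H (380) and dw h (504); these are the parental (non-recombinant) types.
So the F1 carried DW H on one chromosome and dw h on the other — the recessive alleles are on the same chromosome (cis / coupling).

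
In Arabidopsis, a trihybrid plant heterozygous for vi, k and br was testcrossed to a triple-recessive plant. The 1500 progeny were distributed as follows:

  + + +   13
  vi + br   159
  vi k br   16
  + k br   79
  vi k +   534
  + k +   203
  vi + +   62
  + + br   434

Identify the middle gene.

The two most frequent reciprocal classes, vi k + and + + br, are the parental types, so the F1 was vi k + / + + br.
The two rarest classes, vi k br and + + +, are the double crossovers. Comparing them with the parentals, only the br allele has switched, so br is the middle locus and the order is k – br – vi.

br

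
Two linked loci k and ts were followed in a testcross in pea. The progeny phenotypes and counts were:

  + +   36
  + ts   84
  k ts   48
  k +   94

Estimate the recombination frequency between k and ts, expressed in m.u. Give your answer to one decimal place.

32.1 m.u.

The two most frequent classes, + ts (84) and k + (94), are the parental types, so the F1 was + ts / k +.
The recombinant classes are + + and k ts: 36 + 48 = 84.
Recombination frequency = 84/262 = 0.3206 ≈ 32.1%, i.e. 32.1 m.u.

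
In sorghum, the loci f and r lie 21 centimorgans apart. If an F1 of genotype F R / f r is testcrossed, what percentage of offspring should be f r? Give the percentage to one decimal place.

A map distance of 21 centimorgans corresponds to a recombination frequency of 0.210.
The F1 is F R / f r, so f r is a parental gamete class with expected frequency (1 − r)/2 = 0.790/2 = 0.3950.
That is 0.3950 = 39.5% of the progeny.

39.5%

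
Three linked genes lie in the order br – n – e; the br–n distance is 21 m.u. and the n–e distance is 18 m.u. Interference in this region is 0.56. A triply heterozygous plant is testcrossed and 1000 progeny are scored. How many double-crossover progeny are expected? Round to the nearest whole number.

Map distances give recombination frequencies of 0.210 and 0.180 for the two intervals.
With interference 0.56 (so coincidence = 0.44), expected double-crossover frequency = 0.210 × 0.180 × 0.44 = 0.01663.
Expected number = 0.01663 × 1000 = 16.63 ≈ 17.

17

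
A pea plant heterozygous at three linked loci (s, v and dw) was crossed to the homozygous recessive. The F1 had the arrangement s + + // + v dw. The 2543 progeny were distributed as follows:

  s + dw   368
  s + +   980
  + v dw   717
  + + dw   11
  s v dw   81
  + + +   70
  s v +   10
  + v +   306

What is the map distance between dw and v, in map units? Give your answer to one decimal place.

27.3 map units

The two rarest classes, s v + and + + dw, are the double crossovers. Comparing them with the parentals, only the v allele has switched, so v is the middle locus and the order is dw – v – s.
Crossovers in the dw–v interval produce the single-crossover classes s + dw and + v + (368 + 306 = 674) plus the double crossovers (21).
RF(dw–v) = (674 + 21) / 2543 = 695/2543 = 0.2733 → 27.3 map units.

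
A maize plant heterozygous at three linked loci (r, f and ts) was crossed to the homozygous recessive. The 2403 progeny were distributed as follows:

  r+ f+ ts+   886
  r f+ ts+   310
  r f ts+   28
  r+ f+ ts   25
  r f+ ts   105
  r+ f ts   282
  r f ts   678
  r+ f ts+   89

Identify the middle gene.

The two most frequent reciprocal classes, r f ts and r+ f+ ts+, are the parental types, so the F1 was r f ts / r+ f+ ts+.
The two rarest classes, r f ts+ and r+ f+ ts, are the double crossovers. Comparing them with the parentals, only the ts allele has switched, so ts is the middle locus and the order is f – ts – r.

ts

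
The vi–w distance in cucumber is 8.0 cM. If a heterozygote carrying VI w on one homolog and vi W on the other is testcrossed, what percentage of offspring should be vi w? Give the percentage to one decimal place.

4.0%

A map distance of 8.0 cM corresponds to a recombination frequency of 0.080.
The F1 is VI w / vi W, so vi w is a recombinant gamete class with expected frequency r/2 = 0.080/2 = 0.0400.
That is 0.0400 = 4.0% of the progeny.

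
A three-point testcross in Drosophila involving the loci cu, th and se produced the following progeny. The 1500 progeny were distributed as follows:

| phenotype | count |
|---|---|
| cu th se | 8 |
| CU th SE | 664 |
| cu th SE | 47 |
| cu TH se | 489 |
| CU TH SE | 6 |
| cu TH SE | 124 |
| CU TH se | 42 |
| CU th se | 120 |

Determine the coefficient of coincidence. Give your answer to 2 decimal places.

The two most frequent reciprocal classes, CU th SE and cu TH se, are the parental types, so the F1 was CU th SE / cu TH se.
The two rarest classes, CU TH SE and cu th se, are the double crossovers. Comparing them with the parentals, only the th allele has switched, so th is the middle locus and the order is cu – th – se.
cu–th: (89 + 14)/1500 = 0.0687; th–se: (244 + 14)/1500 = 0.1720.
Expected DCO frequency = 0.0687 × 0.1720 ≈ 0.01182; observed = 14/1500 ≈ 0.00933.
Coefficient of coincidence = 0.00933/0.01182 ≈ 0.79.

0.79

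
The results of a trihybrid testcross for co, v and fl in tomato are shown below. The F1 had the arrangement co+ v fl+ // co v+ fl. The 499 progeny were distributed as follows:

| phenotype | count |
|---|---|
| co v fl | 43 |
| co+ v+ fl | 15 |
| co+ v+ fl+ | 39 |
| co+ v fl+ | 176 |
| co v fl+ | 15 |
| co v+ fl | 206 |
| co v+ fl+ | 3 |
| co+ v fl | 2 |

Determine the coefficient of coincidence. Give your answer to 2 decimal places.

0.82

The two rarest classes, co+ v fl and co v+ fl+, are the double crossovers. Comparing them with the parentals, only the fl allele has switched, so fl is the middle locus and the order is co – fl – v.
co–fl: (30 + 5)/499 = 0.0701; fl–v: (82 + 5)/499 = 0.1743.
Expected DCO frequency = 0.0701 × 0.1743 ≈ 0.01222; observed = 5/499 ≈ 0.01002.
Coefficient of coincidence = 0.01002/0.01222 ≈ 0.82.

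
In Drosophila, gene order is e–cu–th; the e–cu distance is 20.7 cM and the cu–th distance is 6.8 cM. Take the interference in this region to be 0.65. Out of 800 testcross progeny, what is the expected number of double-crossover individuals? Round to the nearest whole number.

Map distances give recombination frequencies of 0.207 and 0.068 for the two intervals.
With interference 0.65 (so coincidence = 0.35), expected double-crossover frequency = 0.207 × 0.068 × 0.35 = 0.00493.
Expected number = 0.00493 × 800 = 3.94 ≈ 4.

4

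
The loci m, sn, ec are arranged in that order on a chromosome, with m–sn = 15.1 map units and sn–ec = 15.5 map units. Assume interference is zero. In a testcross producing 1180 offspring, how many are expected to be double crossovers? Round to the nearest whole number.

28

Map distances give recombination frequencies of 0.151 and 0.155 for the two intervals.
With no interference, expected double-crossover frequency = 0.151 × 0.155 = 0.02340.
Expected number = 0.02340 × 1180 = 27.62 ≈ 28.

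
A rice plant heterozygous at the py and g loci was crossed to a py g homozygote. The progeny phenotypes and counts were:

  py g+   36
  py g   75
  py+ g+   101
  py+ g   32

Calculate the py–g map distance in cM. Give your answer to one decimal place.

27.9 cM

The two most frequent classes, py+ g+ (101) and py g (75), are the parental types, so the F1 was py+ g+ / py g.
The recombinant classes are py+ g and py g+: 32 + 36 = 68.
Recombination frequency = 68/244 = 0.2787 ≈ 27.9%, i.e. 27.9 cM.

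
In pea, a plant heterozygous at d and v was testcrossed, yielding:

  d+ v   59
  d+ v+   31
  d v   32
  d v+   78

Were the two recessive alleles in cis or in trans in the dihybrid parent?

trans

The two most frequent classes are d+ v (59) and d v+ (78); these are the parental (non-recombinant) types.
So the F1 carried d+ v on one chromosome and d v+ on the other — the recessive alleles are on opposite chromosomes (trans / repulsion).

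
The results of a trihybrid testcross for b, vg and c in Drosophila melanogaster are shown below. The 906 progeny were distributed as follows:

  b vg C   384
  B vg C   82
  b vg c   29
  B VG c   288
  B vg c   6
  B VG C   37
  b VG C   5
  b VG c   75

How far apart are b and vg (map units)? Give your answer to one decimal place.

The two most frequent reciprocal classes, B VG c and b vg C, are the parental types, so the F1 was B VG c / b vg C.
The two rarest classes, B vg c and b VG C, are the double crossovers. Comparing them with the parentals, only the vg allele has switched, so vg is the middle locus and the order is c – vg – b.
Crossovers in the vg–b interval produce the single-crossover classes b VG c and B vg C (75 + 82 = 157) plus the double crossovers (11).
RF(vg–b) = (157 + 11) / 906 = 168/906 = 0.1854 → 18.5 map units.

18.5 map units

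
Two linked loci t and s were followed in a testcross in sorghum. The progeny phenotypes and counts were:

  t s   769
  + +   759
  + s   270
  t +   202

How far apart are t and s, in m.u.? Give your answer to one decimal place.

The two most frequent classes, + + (759) and t s (769), are the parental types, so the F1 was + + / t s.
The recombinant classes are + s and t +: 270 + 202 = 472.
Recombination frequency = 472/2000 = 0.2360 ≈ 23.6%, i.e. 23.6 m.u.

23.6 m.u.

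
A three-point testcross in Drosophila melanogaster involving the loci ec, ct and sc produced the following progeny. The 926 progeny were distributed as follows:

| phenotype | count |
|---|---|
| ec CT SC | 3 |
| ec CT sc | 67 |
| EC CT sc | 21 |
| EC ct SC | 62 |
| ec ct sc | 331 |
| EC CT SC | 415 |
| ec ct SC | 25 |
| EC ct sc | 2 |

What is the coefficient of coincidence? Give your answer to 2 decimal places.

The two most frequent reciprocal classes, EC CT SC and ec ct sc, are the parental types, so the F1 was EC CT SC / ec ct sc.
The two rarest classes, ec CT SC and EC ct sc, are the double crossovers. Comparing them with the parentals, only the ec allele has switched, so ec is the middle locus and the order is ct – ec – sc.
ct–ec: (129 + 5)/926 = 0.1447; ec–sc: (46 + 5)/926 = 0.0551.
Expected DCO frequency = 0.1447 × 0.0551 ≈ 0.00797; observed = 5/926 ≈ 0.00540.
Coefficient of coincidence = 0.00540/0.00797 ≈ 0.68.

0.68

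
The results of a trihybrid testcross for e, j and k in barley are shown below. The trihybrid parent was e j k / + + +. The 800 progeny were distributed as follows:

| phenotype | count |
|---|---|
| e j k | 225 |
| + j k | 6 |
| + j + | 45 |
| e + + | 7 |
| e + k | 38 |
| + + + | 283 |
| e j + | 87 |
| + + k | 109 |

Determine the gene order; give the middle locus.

e

The two rarest classes, + j k and e + +, are the double crossovers. Comparing them with the parentals, only the e allele has switched, so e is the middle locus and the order is k – e – j.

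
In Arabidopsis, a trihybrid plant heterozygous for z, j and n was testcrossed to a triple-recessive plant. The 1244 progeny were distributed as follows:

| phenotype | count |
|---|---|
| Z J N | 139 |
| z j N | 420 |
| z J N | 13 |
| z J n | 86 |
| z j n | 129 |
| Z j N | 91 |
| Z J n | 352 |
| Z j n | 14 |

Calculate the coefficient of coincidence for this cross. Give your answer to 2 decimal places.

The two most frequent reciprocal classes, z j N and Z J n, are the parental types, so the F1 was z j N / Z J n.
The two rarest classes, z J N and Z j n, are the double crossovers. Comparing them with the parentals, only the j allele has switched, so j is the middle locus and the order is n – j – z.
n–j: (268 + 27)/1244 = 0.2371; j–z: (177 + 27)/1244 = 0.1640.
Expected DCO frequency = 0.2371 × 0.1640 ≈ 0.03888; observed = 27/1244 ≈ 0.02170.
Coefficient of coincidence = 0.02170/0.03888 ≈ 0.56.

0.56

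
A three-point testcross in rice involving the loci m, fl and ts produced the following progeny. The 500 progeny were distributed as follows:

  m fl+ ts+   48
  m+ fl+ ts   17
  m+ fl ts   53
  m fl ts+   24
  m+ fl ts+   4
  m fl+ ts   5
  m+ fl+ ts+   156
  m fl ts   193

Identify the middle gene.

fl

The two most frequent reciprocal classes, m+ fl+ ts+ and m fl ts, are the parental types, so the F1 was m+ fl+ ts+ / m fl ts.
The two rarest classes, m+ fl ts+ and m fl+ ts, are the double crossovers. Comparing them with the parentals, only the fl allele has switched, so fl is the middle locus and the order is m – fl – ts.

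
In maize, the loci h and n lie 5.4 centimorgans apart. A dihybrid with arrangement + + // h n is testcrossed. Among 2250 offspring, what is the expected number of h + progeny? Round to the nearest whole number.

61

A map distance of 5.4 centimorgans corresponds to a recombination frequency of 0.054.
The F1 is + + / h n, so h + is a recombinant gamete class with expected frequency r/2 = 0.054/2 = 0.0270.
Expected number = 0.0270 × 2250 = 60.75 ≈ 61.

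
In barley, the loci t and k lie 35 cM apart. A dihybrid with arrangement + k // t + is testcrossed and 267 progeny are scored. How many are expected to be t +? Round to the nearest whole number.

87

A map distance of 35 cM corresponds to a recombination frequency of 0.350.
The F1 is + k / t +, so t + is a parental gamete class with expected frequency (1 − r)/2 = 0.650/2 = 0.3250.
Expected number = 0.3250 × 267 = 86.78 ≈ 87.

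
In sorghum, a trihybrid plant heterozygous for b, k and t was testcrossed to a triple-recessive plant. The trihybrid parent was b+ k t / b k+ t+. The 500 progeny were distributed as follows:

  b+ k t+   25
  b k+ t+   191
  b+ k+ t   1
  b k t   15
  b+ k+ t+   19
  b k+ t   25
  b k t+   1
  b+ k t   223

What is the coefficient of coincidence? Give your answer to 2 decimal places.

0.53

The two rarest classes, b+ k+ t and b k t+, are the double crossovers. Comparing them with the parentals, only the k allele has switched, so k is the middle locus and the order is b – k – t.
b–k: (34 + 2)/500 = 0.0720; k–t: (50 + 2)/500 = 0.1040.
Expected DCO frequency = 0.0720 × 0.1040 ≈ 0.00749; observed = 2/500 ≈ 0.00400.
Coefficient of coincidence = 0.00400/0.00749 ≈ 0.53.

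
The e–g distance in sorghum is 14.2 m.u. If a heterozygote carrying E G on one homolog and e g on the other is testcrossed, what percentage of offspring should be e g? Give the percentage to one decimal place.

A map distance of 14.2 m.u. corresponds to a recombination frequency of 0.142.
The F1 is E G / e g, so e g is a parental gamete class with expected frequency (1 − r)/2 = 0.858/2 = 0.4290.
That is 0.4290 = 42.9% of the progeny.

42.9%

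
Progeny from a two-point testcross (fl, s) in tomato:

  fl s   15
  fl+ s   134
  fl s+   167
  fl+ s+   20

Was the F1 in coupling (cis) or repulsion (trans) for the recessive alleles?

The two most frequent classes are fl+ s (134) and fl s+ (167); these are the parental (non-recombinant) types.
So the F1 carried fl+ s on one chromosome and fl s+ on the other — the recessive alleles are on opposite chromosomes (trans / repulsion).

trans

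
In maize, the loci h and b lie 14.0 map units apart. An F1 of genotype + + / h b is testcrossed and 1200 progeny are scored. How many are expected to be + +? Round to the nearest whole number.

516

A map distance of 14.0 map units corresponds to a recombination frequency of 0.140.
The F1 is + + / h b, so + + is a parental gamete class with expected frequency (1 − r)/2 = 0.860/2 = 0.4300.
Expected number = 0.4300 × 1200 = 516.00 ≈ 516.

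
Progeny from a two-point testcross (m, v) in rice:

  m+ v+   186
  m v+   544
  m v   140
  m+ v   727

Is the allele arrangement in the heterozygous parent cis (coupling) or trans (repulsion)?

The two most frequent classes are m+ v (727) and m v+ (544); these are the parental (non-recombinant) types.
So the F1 carried m+ v on one chromosome and m v+ on the other — the recessive alleles are on opposite chromosomes (trans / repulsion).

trans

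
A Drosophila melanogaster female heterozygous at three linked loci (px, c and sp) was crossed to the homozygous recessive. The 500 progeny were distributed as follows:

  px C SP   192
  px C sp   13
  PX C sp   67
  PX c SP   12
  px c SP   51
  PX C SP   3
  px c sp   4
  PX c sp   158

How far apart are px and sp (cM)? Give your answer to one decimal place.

6.4 cM

The two most frequent reciprocal classes, PX c sp and px C SP, are the parental types, so the F1 was PX c sp / px C SP.
The two rarest classes, px c sp and PX C SP, are the double crossovers. Comparing them with the parentals, only the px allele has switched, so px is the middle locus and the order is sp – px – c.
Crossovers in the sp–px interval produce the single-crossover classes PX c SP and px C sp (12 + 13 = 25) plus the double crossovers (7).
RF(sp–px) = (25 + 7) / 500 = 32/500 = 0.0640 → 6.4 cM.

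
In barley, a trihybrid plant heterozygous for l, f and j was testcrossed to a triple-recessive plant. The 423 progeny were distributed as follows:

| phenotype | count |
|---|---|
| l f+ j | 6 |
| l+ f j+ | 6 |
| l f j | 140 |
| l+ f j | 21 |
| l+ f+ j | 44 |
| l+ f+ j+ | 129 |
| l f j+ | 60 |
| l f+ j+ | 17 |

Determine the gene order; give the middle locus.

The two most frequent reciprocal classes, l+ f+ j+ and l f j, are the parental types, so the F1 was l+ f+ j+ / l f j.
The two rarest classes, l+ f j+ and l f+ j, are the double crossovers. Comparing them with the parentals, only the f allele has switched, so f is the middle locus and the order is j – f – l.

f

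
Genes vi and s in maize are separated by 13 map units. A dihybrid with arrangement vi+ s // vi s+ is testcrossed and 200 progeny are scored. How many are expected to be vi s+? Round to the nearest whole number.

87

A map distance of 13 map units corresponds to a recombination frequency of 0.130.
The F1 is vi+ s / vi s+, so vi s+ is a parental gamete class with expected frequency (1 − r)/2 = 0.870/2 = 0.4350.
Expected number = 0.4350 × 200 = 87.00 ≈ 87.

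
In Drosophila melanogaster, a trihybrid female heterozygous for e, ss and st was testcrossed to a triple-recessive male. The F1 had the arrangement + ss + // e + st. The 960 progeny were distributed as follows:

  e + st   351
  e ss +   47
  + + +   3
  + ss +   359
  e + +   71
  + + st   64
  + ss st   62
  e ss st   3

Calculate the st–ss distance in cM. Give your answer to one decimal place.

14.5 cM

The two rarest classes, + + + and e ss st, are the double crossovers. Comparing them with the parentals, only the ss allele has switched, so ss is the middle locus and the order is st – ss – e.
Crossovers in the st–ss interval produce the single-crossover classes + ss st and e + + (62 + 71 = 133) plus the double crossovers (6).
RF(st–ss) = (133 + 6) / 960 = 139/960 = 0.1448 → 14.5 cM.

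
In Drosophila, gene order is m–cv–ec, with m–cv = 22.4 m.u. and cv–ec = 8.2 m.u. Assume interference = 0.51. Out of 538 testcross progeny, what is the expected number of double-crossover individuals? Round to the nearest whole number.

5

Map distances give recombination frequencies of 0.224 and 0.082 for the two intervals.
With interference 0.51 (so coincidence = 0.49), expected double-crossover frequency = 0.224 × 0.082 × 0.49 = 0.00900.
Expected number = 0.00900 × 538 = 4.84 ≈ 5.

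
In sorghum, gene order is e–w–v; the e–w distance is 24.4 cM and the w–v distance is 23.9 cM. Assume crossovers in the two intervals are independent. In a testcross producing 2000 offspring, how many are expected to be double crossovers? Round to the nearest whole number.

Map distances give recombination frequencies of 0.244 and 0.239 for the two intervals.
With no interference, expected double-crossover frequency = 0.244 × 0.239 = 0.05832.
Expected number = 0.05832 × 2000 = 116.63 ≈ 117.

117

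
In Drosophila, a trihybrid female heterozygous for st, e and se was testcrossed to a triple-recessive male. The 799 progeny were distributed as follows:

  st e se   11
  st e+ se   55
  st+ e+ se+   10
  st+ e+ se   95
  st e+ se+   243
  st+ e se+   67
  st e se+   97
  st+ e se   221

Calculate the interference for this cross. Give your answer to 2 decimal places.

The two most frequent reciprocal classes, st e+ se+ and st+ e se, are the parental types, so the F1 was st e+ se+ / st+ e se.
The two rarest classes, st+ e+ se+ and st e se, are the double crossovers. Comparing them with the parentals, only the st allele has switched, so st is the middle locus and the order is se – st – e.
se–st: (122 + 21)/799 = 0.1790; st–e: (192 + 21)/799 = 0.2666.
Expected DCO frequency = 0.1790 × 0.2666 ≈ 0.04772; observed = 21/799 ≈ 0.02628.
Coefficient of coincidence = 0.02628/0.04772 ≈ 0.55; interference = 1 − 0.55 = 0.45.

0.45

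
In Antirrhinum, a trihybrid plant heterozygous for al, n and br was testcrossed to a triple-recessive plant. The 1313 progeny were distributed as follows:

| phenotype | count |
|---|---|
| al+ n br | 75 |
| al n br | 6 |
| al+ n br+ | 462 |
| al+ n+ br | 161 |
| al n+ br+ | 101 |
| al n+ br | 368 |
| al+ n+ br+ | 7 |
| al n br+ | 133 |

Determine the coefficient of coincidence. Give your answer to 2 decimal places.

0.29

The two most frequent reciprocal classes, al+ n br+ and al n+ br, are the parental types, so the F1 was al+ n br+ / al n+ br.
The two rarest classes, al+ n+ br+ and al n br, are the double crossovers. Comparing them with the parentals, only the n allele has switched, so n is the middle locus and the order is br – n – al.
br–n: (176 + 13)/1313 = 0.1439; n–al: (294 + 13)/1313 = 0.2338.
Expected DCO frequency = 0.1439 × 0.2338 ≈ 0.03364; observed = 13/1313 ≈ 0.00990.
Coefficient of coincidence = 0.00990/0.03364 ≈ 0.29.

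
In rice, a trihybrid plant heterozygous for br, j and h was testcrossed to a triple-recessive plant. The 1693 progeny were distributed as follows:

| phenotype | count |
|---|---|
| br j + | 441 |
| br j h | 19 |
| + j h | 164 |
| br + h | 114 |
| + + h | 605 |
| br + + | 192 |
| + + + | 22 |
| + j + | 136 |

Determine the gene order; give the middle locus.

The two most frequent reciprocal classes, br j + and + + h, are the parental types, so the F1 was br j + / + + h.
The two rarest classes, br j h and + + +, are the double crossovers. Comparing them with the parentals, only the h allele has switched, so h is the middle locus and the order is br – h – j.

h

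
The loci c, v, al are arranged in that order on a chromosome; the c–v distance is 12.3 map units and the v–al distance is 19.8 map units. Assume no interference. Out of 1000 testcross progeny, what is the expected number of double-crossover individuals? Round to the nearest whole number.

Map distances give recombination frequencies of 0.123 and 0.198 for the two intervals.
With no interference, expected double-crossover frequency = 0.123 × 0.198 = 0.02435.
Expected number = 0.02435 × 1000 = 24.35 ≈ 24.

24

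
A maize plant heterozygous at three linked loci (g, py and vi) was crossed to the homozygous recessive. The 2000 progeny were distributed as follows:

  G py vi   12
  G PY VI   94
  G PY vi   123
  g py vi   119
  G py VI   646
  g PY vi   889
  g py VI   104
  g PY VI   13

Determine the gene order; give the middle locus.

The two most frequent reciprocal classes, G py VI and g PY vi, are the parental types, so the F1 was G py VI / g PY vi.
The two rarest classes, G py vi and g PY VI, are the double crossovers. Comparing them with the parentals, only the vi allele has switched, so vi is the middle locus and the order is g – vi – py.

vi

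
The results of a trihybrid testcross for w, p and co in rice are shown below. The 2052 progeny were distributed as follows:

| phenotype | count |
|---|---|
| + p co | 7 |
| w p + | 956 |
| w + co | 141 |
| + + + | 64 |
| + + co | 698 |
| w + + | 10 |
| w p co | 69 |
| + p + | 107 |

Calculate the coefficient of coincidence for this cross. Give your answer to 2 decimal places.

The two most frequent reciprocal classes, + + co and w p +, are the parental types, so the F1 was + + co / w p +.
The two rarest classes, + p co and w + +, are the double crossovers. Comparing them with the parentals, only the p allele has switched, so p is the middle locus and the order is co – p – w.
co–p: (133 + 17)/2052 = 0.0731; p–w: (248 + 17)/2052 = 0.1291.
Expected DCO frequency = 0.0731 × 0.1291 ≈ 0.00944; observed = 17/2052 ≈ 0.00828.
Coefficient of coincidence = 0.00828/0.00944 ≈ 0.88.

0.88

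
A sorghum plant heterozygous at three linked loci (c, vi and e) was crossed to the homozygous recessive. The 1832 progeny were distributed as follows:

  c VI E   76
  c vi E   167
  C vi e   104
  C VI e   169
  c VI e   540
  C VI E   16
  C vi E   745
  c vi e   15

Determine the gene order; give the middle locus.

vi

The two most frequent reciprocal classes, C vi E and c VI e, are the parental types, so the F1 was C vi E / c VI e.
The two rarest classes, C VI E and c vi e, are the double crossovers. Comparing them with the parentals, only the vi allele has switched, so vi is the middle locus and the order is c – vi – e.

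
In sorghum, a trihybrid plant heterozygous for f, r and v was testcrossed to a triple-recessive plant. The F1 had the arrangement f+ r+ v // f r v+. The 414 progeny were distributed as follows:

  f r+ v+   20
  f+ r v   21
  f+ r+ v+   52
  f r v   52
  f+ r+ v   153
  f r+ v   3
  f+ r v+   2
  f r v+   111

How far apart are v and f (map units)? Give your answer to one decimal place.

The two rarest classes, f r+ v and f+ r v+, are the double crossovers. Comparing them with the parentals, only the f allele has switched, so f is the middle locus and the order is r – f – v.
Crossovers in the f–v interval produce the single-crossover classes f+ r+ v+ and f r v (52 + 52 = 104) plus the double crossovers (5).
RF(f–v) = (104 + 5) / 414 = 109/414 = 0.2633 → 26.3 map units.

26.3 map units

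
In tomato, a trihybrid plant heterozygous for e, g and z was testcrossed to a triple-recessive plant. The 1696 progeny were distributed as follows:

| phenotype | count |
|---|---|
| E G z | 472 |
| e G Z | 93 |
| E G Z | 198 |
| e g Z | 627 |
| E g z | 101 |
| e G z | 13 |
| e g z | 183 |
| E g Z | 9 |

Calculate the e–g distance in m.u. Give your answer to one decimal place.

12.7 m.u.

The two most frequent reciprocal classes, e g Z and E G z, are the parental types, so the F1 was e g Z / E G z.
The two rarest classes, E g Z and e G z, are the double crossovers. Comparing them with the parentals, only the e allele has switched, so e is the middle locus and the order is z – e – g.
Crossovers in the e–g interval produce the single-crossover classes e G Z and E g z (93 + 101 = 194) plus the double crossovers (22).
RF(e–g) = (194 + 22) / 1696 = 216/1696 = 0.1274 → 12.7 m.u.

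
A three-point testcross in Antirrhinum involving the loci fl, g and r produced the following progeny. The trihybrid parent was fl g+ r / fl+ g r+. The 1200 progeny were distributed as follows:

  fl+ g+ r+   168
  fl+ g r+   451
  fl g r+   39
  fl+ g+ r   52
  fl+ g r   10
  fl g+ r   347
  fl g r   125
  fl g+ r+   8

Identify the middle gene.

The two rarest classes, fl g+ r+ and fl+ g r, are the double crossovers. Comparing them with the parentals, only the r allele has switched, so r is the middle locus and the order is g – r – fl.

r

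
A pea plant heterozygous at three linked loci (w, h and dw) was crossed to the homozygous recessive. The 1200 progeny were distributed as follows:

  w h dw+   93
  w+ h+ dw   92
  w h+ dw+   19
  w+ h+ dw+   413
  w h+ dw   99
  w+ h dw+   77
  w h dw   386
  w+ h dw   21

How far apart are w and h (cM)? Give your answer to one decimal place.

18.0 cM

The two most frequent reciprocal classes, w h dw and w+ h+ dw+, are the parental types, so the F1 was w h dw / w+ h+ dw+.
The two rarest classes, w+ h dw and w h+ dw+, are the double crossovers. Comparing them with the parentals, only the w allele has switched, so w is the middle locus and the order is h – w – dw.
Crossovers in the h–w interval produce the single-crossover classes w h+ dw and w+ h dw+ (99 + 77 = 176) plus the double crossovers (40).
RF(h–w) = (176 + 40) / 1200 = 216/1200 = 0.1800 → 18.0 cM.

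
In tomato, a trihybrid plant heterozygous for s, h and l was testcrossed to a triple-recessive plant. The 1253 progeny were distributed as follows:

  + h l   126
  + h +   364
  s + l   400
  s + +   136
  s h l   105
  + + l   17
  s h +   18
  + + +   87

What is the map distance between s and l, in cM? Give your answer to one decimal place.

The two most frequent reciprocal classes, s + l and + h +, are the parental types, so the F1 was s + l / + h +.
The two rarest classes, + + l and s h +, are the double crossovers. Comparing them with the parentals, only the s allele has switched, so s is the middle locus and the order is h – s – l.
Crossovers in the s–l interval produce the single-crossover classes s + + and + h l (136 + 126 = 262) plus the double crossovers (35).
RF(s–l) = (262 + 35) / 1253 = 297/1253 = 0.2370 → 23.7 cM.

23.7 cM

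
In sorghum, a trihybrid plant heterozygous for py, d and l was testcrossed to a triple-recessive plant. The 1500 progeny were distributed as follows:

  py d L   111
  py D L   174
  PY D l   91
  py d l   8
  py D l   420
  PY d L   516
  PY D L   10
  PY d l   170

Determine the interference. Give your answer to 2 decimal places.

0.66

The two most frequent reciprocal classes, py D l and PY d L, are the parental types, so the F1 was py D l / PY d L.
The two rarest classes, py d l and PY D L, are the double crossovers. Comparing them with the parentals, only the d allele has switched, so d is the middle locus and the order is l – d – py.
l–d: (344 + 18)/1500 = 0.2413; d–py: (202 + 18)/1500 = 0.1467.
Expected DCO frequency = 0.2413 × 0.1467 ≈ 0.03540; observed = 18/1500 ≈ 0.01200.
Coefficient of coincidence = 0.01200/0.03540 ≈ 0.34; interference = 1 − 0.34 = 0.66.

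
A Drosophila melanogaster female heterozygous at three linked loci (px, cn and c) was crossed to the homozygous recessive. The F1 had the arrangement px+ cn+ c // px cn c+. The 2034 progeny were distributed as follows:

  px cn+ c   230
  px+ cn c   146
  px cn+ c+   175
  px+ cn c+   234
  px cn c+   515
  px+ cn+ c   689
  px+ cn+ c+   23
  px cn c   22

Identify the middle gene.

c

The two rarest classes, px+ cn+ c+ and px cn c, are the double crossovers. Comparing them with the parentals, only the c allele has switched, so c is the middle locus and the order is px – c – cn.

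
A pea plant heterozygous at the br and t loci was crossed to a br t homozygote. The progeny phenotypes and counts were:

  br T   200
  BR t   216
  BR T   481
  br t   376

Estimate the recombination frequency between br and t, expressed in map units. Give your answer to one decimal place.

32.7 map units

The two most frequent classes, BR T (481) and br t (376), are the parental types, so the F1 was BR T / br t.
The recombinant classes are BR t and br T: 216 + 200 = 416.
Recombination frequency = 416/1273 = 0.3268 ≈ 32.7%, i.e. 32.7 map units.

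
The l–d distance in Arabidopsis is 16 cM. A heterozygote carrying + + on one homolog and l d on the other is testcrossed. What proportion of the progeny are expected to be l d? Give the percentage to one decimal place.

42.0%

A map distance of 16 cM corresponds to a recombination frequency of 0.160.
The F1 is + + / l d, so l d is a parental gamete class with expected frequency (1 − r)/2 = 0.840/2 = 0.4200.
That is 0.4200 = 42.0% of the progeny.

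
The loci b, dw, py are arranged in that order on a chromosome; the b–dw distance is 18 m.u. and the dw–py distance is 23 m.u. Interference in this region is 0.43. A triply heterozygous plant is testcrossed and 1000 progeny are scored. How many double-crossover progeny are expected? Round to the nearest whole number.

24

Map distances give recombination frequencies of 0.180 and 0.230 for the two intervals.
With interference 0.43 (so coincidence = 0.57), expected double-crossover frequency = 0.180 × 0.230 × 0.57 = 0.02360.
Expected number = 0.02360 × 1000 = 23.60 ≈ 24.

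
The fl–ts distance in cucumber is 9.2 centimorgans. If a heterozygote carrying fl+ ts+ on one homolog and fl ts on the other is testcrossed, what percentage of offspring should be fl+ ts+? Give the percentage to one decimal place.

A map distance of 9.2 centimorgans corresponds to a recombination frequency of 0.092.
The F1 is fl+ ts+ / fl ts, so fl+ ts+ is a parental gamete class with expected frequency (1 − r)/2 = 0.908/2 = 0.4540.
That is 0.4540 = 45.4% of the progeny.

45.4%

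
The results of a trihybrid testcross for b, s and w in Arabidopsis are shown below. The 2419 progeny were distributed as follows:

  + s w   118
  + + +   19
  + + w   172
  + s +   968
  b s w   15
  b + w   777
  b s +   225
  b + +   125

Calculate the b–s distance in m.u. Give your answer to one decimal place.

The two most frequent reciprocal classes, b + w and + s +, are the parental types, so the F1 was b + w / + s +.
The two rarest classes, b s w and + + +, are the double crossovers. Comparing them with the parentals, only the s allele has switched, so s is the middle locus and the order is b – s – w.
Crossovers in the b–s interval produce the single-crossover classes + + w and b s + (172 + 225 = 397) plus the double crossovers (34).
RF(b–s) = (397 + 34) / 2419 = 431/2419 = 0.1782 → 17.8 m.u.

17.8 m.u.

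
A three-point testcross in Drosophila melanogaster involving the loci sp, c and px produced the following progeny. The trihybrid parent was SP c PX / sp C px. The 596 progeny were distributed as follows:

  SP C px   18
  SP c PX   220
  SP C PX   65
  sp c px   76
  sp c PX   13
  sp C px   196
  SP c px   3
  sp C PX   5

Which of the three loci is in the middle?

The two rarest classes, SP c px and sp C PX, are the double crossovers. Comparing them with the parentals, only the px allele has switched, so px is the middle locus and the order is c – px – sp.

px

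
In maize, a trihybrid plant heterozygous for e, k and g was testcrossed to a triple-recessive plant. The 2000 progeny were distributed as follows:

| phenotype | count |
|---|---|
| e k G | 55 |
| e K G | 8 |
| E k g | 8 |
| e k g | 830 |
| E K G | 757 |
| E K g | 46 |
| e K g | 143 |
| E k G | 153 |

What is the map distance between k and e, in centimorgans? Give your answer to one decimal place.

15.6 centimorgans

The two most frequent reciprocal classes, E K G and e k g, are the parental types, so the F1 was E K G / e k g.
The two rarest classes, e K G and E k g, are the double crossovers. Comparing them with the parentals, only the e allele has switched, so e is the middle locus and the order is k – e – g.
Crossovers in the k–e interval produce the single-crossover classes E k G and e K g (153 + 143 = 296) plus the double crossovers (16).
RF(k–e) = (296 + 16) / 2000 = 312/2000 = 0.1560 → 15.6 centimorgans.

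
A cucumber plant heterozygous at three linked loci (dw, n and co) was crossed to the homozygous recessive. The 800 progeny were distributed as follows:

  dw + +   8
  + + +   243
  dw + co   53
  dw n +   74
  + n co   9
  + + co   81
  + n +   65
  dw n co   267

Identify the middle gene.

dw

The two most frequent reciprocal classes, + + + and dw n co, are the parental types, so the F1 was + + + / dw n co.
The two rarest classes, dw + + and + n co, are the double crossovers. Comparing them with the parentals, only the dw allele has switched, so dw is the middle locus and the order is n – dw – co.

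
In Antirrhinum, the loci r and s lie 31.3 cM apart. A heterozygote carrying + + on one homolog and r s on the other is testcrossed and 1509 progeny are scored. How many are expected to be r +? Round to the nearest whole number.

A map distance of 31.3 cM corresponds to a recombination frequency of 0.313.
The F1 is + + / r s, so r + is a recombinant gamete class with expected frequency r/2 = 0.313/2 = 0.1565.
Expected number = 0.1565 × 1509 = 236.16 ≈ 236.

236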